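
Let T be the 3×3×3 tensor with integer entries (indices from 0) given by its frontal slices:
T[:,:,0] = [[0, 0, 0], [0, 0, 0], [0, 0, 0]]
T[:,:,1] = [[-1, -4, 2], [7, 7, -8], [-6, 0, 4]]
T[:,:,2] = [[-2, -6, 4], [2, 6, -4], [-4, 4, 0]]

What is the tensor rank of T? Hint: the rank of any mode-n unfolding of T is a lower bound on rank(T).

Lower bound: the mode-1 unfolding of T (rows indexed by i, columns by (j,k) = (0,0), (0,1), (0,2), (1,0), (1,1), (1,2), (2,0), (2,1), (2,2)) is [[0, -1, -2, 0, -4, -6, 0, 2, 4], [0, 7, 2, 0, 7, 6, 0, -8, -4], [0, -6, -4, 0, 0, 4, 0, 4, 0]].
There the 3×3 minor on rows i ∈ {0, 1, 2}, columns (j,k) ∈ {(0,1), (0,2), (1,1)} is det [[-1, -2, -4], [7, 2, 7], [-6, -4, 0]] = 120 ≠ 0, so this unfolding has rank ≥ 3; CP rank is at least every unfolding rank, so rank(T) ≥ 3. (Unfolding ranks only ever bound the CP rank from below — rank(T) can be strictly larger than all of them — so the matching upper bound has to come from an explicit 3-term decomposition.)
Upper bound: T is a sum of 3 rank-1 terms, T = (1, -1, -2) ⊗ (1, -1, 0) ⊗ (0, 1, 2) + (1, -1, 0) ⊗ (1, 1, -1) ⊗ (0, -4, -4) + (1, 2, -2) ⊗ (2, 1, -2) ⊗ (0, 1, 0) (written with every a and b primitive with positive leading entry and the scale carried by c; CP decompositions are not unique, and this one is verified by expanding entrywise), so rank(T) ≤ 3.
These bounds meet, so rank(T) = 3.
Check entry T[2,2,2] = 0: (-2)·(0)·(2) + (0)·(-1)·(-4) + (-2)·(-2)·(0) = 0.

3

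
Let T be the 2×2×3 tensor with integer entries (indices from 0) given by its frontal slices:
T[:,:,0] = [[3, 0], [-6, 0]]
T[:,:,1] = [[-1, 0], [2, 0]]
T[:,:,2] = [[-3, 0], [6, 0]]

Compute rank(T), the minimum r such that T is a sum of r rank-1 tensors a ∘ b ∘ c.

1

Lower bound: T ≠ 0 (e.g. T[0,0,0] = 3), so rank(T) ≥ 1.
Upper bound: if T = a ∘ b ∘ c then every fibre of T is a multiple of the corresponding factor, so read the factors off the fibres through the nonzero entry T[0,0,0] = 3.
The mode-1 fibre T[:,0,0] = [3, -6] gives a = [1, -2] (primitive direction); the mode-2 fibre T[0,:,0] = [3, 0] gives b = [1, 0]; then c[k] = T[0,0,k] / (a[0]·b[0]) = [3, -1, -3] / 1 = [3, -1, -3].
Expanding [1, -2] ∘ [1, 0] ∘ [3, -1, -3] reproduces all 12 entries of T, so T = [1, -2] ∘ [1, 0] ∘ [3, -1, -3] and rank(T) ≤ 1.
These bounds meet, so rank(T) = 1.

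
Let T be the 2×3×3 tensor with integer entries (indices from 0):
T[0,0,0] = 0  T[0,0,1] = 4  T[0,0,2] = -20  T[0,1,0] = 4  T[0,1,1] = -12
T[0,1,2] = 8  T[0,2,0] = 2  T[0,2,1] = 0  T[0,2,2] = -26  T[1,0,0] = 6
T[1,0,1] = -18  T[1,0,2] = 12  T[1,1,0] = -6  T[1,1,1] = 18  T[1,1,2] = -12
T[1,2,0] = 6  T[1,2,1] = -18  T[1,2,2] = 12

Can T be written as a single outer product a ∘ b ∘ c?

No

The mode-3 unfolding of T (rows indexed by k, columns by (i,j) = (0,0), (0,1), (0,2), (1,0), (1,1), (1,2)) is [[0, 4, 2, 6, -6, 6], [4, -12, 0, -18, 18, -18], [-20, 8, -26, 12, -12, 12]].
There the 2×2 minor on rows k ∈ {0, 1}, columns (i,j) ∈ {(0,0), (0,1)} is det [[0, 4], [4, -12]] = -16 ≠ 0, so this unfolding has rank ≥ 2; CP rank is at least every unfolding rank, so rank(T) ≥ 2.
In particular rank(T) ≥ 2 > 1, so T is not rank-1.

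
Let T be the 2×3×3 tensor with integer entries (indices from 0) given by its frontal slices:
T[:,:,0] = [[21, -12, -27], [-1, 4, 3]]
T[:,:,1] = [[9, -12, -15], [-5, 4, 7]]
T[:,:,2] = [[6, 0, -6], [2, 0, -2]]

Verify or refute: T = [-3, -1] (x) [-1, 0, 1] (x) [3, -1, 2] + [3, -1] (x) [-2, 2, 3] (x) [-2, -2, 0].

Reconstruct entrywise from the claimed factors. For example, T[0,2,1] = -15 and Σₗ aₗ[0]bₗ[2]cₗ[1] = (-3)·(1)·(-1) + (3)·(3)·(-2) = -15; checking all 18 entries, every one matches. The claim holds.

Yes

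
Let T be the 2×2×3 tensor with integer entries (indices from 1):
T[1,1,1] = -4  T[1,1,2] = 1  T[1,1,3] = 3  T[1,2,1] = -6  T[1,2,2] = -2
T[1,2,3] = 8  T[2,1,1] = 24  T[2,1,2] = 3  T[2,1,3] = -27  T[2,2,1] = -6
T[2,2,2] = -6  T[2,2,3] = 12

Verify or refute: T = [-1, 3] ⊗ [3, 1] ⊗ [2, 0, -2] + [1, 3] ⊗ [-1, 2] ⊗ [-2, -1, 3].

Yes

Reconstruct entrywise from the claimed factors. For example, T[1,1,3] = 3 and Σₗ aₗ[1]bₗ[1]cₗ[3] = (-1)·(3)·(-2) + (1)·(-1)·(3) = 3; checking all 12 entries, every one matches. The claim holds.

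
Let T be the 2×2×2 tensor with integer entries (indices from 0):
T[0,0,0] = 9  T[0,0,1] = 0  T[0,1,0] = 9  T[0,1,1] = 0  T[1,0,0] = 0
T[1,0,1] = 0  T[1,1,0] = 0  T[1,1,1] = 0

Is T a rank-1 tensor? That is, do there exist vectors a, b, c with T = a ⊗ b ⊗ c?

Yes

The mode-1 fibre T[:,0,0] = [9, 0] gives a = [1, 0] (primitive direction); the mode-2 fibre T[0,:,0] = [9, 9] gives b = [1, 1]; then c[k] = T[0,0,k] / (a[0]·b[0]) = [9, 0] / 1 = [9, 0].
Expanding [1, 0] ⊗ [1, 1] ⊗ [9, 0] reproduces all 8 entries of T, so T = [1, 0] ⊗ [1, 1] ⊗ [9, 0] and rank(T) ≤ 1.
Equivalently every frontal slice T[:,:,k] is c[k] times the rank-1 matrix [1, 0] ⊗ [1, 1]. So T has rank 1 (it is nonzero).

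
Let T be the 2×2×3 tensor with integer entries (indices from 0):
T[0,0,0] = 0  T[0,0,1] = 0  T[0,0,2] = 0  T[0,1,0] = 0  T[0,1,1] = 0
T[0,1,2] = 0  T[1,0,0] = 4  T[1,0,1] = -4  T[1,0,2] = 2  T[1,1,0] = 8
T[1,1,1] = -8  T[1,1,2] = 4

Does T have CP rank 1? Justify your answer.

If T = a ⊗ b ⊗ c then every fibre of T is a multiple of the corresponding factor, so read the factors off the fibres through the nonzero entry T[1,0,0] = 4.
The mode-1 fibre T[:,0,0] = [0, 4] gives a = [0, 1] (primitive direction); the mode-2 fibre T[1,:,0] = [4, 8] gives b = [1, 2]; then c[k] = T[1,0,k] / (a[1]·b[0]) = [4, -4, 2] / 1 = [4, -4, 2].
Expanding [0, 1] ⊗ [1, 2] ⊗ [4, -4, 2] reproduces all 12 entries of T, so T = [0, 1] ⊗ [1, 2] ⊗ [4, -4, 2] and rank(T) ≤ 1.
Equivalently every frontal slice T[:,:,k] is c[k] times the rank-1 matrix [0, 1] ⊗ [1, 2]. So T has rank 1 (it is nonzero).

Yes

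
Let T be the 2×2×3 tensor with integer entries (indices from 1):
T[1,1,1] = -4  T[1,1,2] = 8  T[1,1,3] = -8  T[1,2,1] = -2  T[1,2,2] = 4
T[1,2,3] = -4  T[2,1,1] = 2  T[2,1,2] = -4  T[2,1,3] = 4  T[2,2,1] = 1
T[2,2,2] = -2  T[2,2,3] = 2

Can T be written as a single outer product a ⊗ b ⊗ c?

Yes

If T = a ⊗ b ⊗ c then every fibre of T is a multiple of the corresponding factor, so read the factors off the fibres through the nonzero entry T[1,1,1] = -4.
The mode-1 fibre T[:,1,1] = [-4, 2] gives a = [2, -1] (primitive direction); the mode-2 fibre T[1,:,1] = [-4, -2] gives b = [2, 1]; then c[k] = T[1,1,k] / (a[1]·b[1]) = [-4, 8, -8] / 4 = [-1, 2, -2].
Expanding [2, -1] ⊗ [2, 1] ⊗ [-1, 2, -2] reproduces all 12 entries of T, so T = [2, -1] ⊗ [2, 1] ⊗ [-1, 2, -2] and rank(T) ≤ 1.
Equivalently every frontal slice T[:,:,k] is c[k] times the rank-1 matrix [2, -1] ⊗ [2, 1]. So T has rank 1 (it is nonzero).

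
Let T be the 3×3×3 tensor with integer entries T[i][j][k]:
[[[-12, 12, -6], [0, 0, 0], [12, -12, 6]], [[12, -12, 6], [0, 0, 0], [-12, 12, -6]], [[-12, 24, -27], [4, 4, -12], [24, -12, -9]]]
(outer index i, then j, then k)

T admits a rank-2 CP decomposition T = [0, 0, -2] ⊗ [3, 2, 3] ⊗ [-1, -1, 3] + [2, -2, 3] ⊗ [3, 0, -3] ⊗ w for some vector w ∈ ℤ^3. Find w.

w = [-2, 2, -1]

Subtract the known terms from T to get the rank-1 residual R = [2, -2, 3] ⊗ [3, 0, -3] ⊗ w, so R[i,j,k] = a[i]·b[j]·w[k]. Pick indices with nonzero a[0]·b[0] = (2)·(3) = 6. Only the fibre through (0,0,·) is needed: R[0,0,:] = T[0,0,:] − Σₗ aₗ[0]bₗ[0]cₗ = [-12, 12, -6] − (0)·(3)·[-1, -1, 3] = [-12, 12, -6]. Then w[k] = R[0,0,k] / 6 for each k, giving w = [-12, 12, -6] / 6 = [-2, 2, -1].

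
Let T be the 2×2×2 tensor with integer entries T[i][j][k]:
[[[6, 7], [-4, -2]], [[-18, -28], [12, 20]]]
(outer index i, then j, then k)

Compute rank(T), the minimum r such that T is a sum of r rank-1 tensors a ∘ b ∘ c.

Lower bound: in the mode-2 unfolding of T (rows indexed by j, columns by (i,k)) the 2×2 minor on rows j ∈ {0, 1}, columns (i,k) ∈ {(0,0), (0,1)} is det [[6, 7], [-4, -2]] = 16 ≠ 0, so that unfolding has rank ≥ 2 and hence rank(T) ≥ 2 (CP rank is at least every unfolding rank, though it can be larger).
Upper bound: with S_k = T[:,:,k], the two rank-1 terms a₁b₁ᵀ, a₂b₂ᵀ are the rank-1 members of the pencil x·S₀ + y·S₁.
det(x·S₀ + y·S₁) is 56·xy + 84·y² = 28·(2·x + 3·y)(y), vanishing at (x:y) = (3:-2) and (1:0).
M₁ = 3·S₀ − 2·S₁ = [[4, -8], [2, -4]] = 2·(2, 1)(1, -2)ᵀ and M₂ = S₀ = [[6, -4], [-18, 12]] = 2·(1, -3)(3, -2)ᵀ, so take a₁ = (2, 1), b₁ = (1, -2), a₂ = (1, -3), b₂ = (3, -2).
Each slice is an integer combination of E₁ = a₁b₁ᵀ and E₂ = a₂b₂ᵀ: S₀ = 2·E₂, S₁ = −E₁ + 3·E₂; reading off coefficients, c₁ = (0, -1) and c₂ = (2, 3).
Hence T = (2, 1) ∘ (1, -2) ∘ (0, -1) + (1, -3) ∘ (3, -2) ∘ (2, 3), so rank(T) ≤ 2.
These bounds meet, so rank(T) = 2.

2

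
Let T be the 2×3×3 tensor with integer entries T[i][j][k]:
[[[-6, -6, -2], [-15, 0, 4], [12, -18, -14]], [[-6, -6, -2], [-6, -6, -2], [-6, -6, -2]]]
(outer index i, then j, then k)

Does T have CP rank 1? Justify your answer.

The mode-1 unfolding of T (rows indexed by i, columns by (j,k) = (0,0), (0,1), (0,2), (1,0), (1,1), (1,2), (2,0), (2,1), (2,2)) is [[-6, -6, -2, -15, 0, 4, 12, -18, -14], [-6, -6, -2, -6, -6, -2, -6, -6, -2]].
There the 2×2 minor on rows i ∈ {0, 1}, columns (j,k) ∈ {(0,0), (1,0)} is det [[-6, -15], [-6, -6]] = -54 ≠ 0, so this unfolding has rank ≥ 2; CP rank is at least every unfolding rank, so rank(T) ≥ 2.
In particular rank(T) ≥ 2 > 1, so T is not rank-1.

No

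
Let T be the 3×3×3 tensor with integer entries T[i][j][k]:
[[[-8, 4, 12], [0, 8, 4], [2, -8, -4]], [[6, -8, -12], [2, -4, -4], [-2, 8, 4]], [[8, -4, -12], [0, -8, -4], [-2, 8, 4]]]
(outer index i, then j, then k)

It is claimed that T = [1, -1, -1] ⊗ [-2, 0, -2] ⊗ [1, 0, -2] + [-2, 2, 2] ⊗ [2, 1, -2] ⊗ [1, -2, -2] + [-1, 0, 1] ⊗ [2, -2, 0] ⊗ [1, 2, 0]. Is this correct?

Reconstruct entrywise from the claimed factors. For example, T[1,0,2] = -12 and Σₗ aₗ[1]bₗ[0]cₗ[2] = (-1)·(-2)·(-2) + (2)·(2)·(-2) + (0)·(2)·(0) = -12; checking all 27 entries, every one matches. The claim holds.

Yes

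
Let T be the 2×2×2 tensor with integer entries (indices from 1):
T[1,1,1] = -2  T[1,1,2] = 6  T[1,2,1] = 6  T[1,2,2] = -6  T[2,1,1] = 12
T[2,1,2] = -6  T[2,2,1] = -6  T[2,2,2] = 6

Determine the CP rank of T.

2

Lower bound: the mode-3 unfolding of T (rows indexed by k, columns by (i,j) = (1,1), (1,2), (2,1), (2,2)) is [[-2, 6, 12, -6], [6, -6, -6, 6]].
There the 2×2 minor on rows k ∈ {1, 2}, columns (i,j) ∈ {(1,1), (1,2)} is det [[-2, 6], [6, -6]] = -24 ≠ 0, so this unfolding has rank ≥ 2; CP rank is at least every unfolding rank, so rank(T) ≥ 2. (This is only a lower bound: in general the CP rank may exceed every unfolding rank, so we still need to exhibit 2 rank-1 terms summing to T.)
Upper bound — finding two terms. Write S_k = T[:,:,k] for the frontal slices: S₁ = [[-2, 6], [12, -6]], S₂ = [[6, -6], [-6, 6]].
If T = a₁ ⊗ b₁ ⊗ c₁ + a₂ ⊗ b₂ ⊗ c₂ then each S_k = c₁[k]·a₁b₁ᵀ + c₂[k]·a₂b₂ᵀ. S₁ and S₂ are linearly independent, so a₁b₁ᵀ and a₂b₂ᵀ must span the same plane of matrices: they are the rank-1 matrices of the form x·S₁ + y·S₂.
det(x·S₁ + y·S₂) is −60·x² + 60·xy = (-60)·(x − y)(x), vanishing at (x:y) = (1:1) and (0:1).
M₁ = S₁ + S₂ = [[4, 0], [6, 0]] = 2·(2, 3)(1, 0)ᵀ and M₂ = S₂ = [[6, -6], [-6, 6]] = 6·(1, -1)(1, -1)ᵀ, so take a₁ = (2, 3), b₁ = (1, 0), a₂ = (1, -1), b₂ = (1, -1).
Each slice is an integer combination of E₁ = a₁b₁ᵀ and E₂ = a₂b₂ᵀ: S₁ = 2·E₁ − 6·E₂, S₂ = 6·E₂; reading off coefficients, c₁ = (2, 0) and c₂ = (-6, 6).
Hence T = (2, 3) ⊗ (1, 0) ⊗ (2, 0) + (1, -1) ⊗ (1, -1) ⊗ (-6, 6), so rank(T) ≤ 2.
These bounds meet, so rank(T) = 2.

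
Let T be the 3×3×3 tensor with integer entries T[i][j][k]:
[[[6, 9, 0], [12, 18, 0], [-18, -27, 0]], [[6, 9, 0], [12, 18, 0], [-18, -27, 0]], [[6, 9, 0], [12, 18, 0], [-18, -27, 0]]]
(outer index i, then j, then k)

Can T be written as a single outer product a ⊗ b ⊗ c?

Yes

If T = a ⊗ b ⊗ c then every fibre of T is a multiple of the corresponding factor, so read the factors off the fibres through the nonzero entry T[0,0,0] = 6.
The mode-1 fibre T[:,0,0] = [6, 6, 6] gives a = (1, 1, 1) (primitive direction); the mode-2 fibre T[0,:,0] = [6, 12, -18] gives b = (1, 2, -3); then c[k] = T[0,0,k] / (a[0]·b[0]) = [6, 9, 0] / 1 = (6, 9, 0).
Expanding (1, 1, 1) ⊗ (1, 2, -3) ⊗ (6, 9, 0) reproduces all 27 entries of T, so T = (1, 1, 1) ⊗ (1, 2, -3) ⊗ (6, 9, 0) and rank(T) ≤ 1.
Equivalently every frontal slice T[:,:,k] is c[k] times the rank-1 matrix (1, 1, 1) ⊗ (1, 2, -3). So T has rank 1 (it is nonzero).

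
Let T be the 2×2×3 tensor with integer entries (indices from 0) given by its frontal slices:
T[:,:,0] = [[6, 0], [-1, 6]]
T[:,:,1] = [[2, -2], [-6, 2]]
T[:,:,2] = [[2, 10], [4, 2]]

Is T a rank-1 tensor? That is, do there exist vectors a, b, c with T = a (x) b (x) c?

The mode-3 unfolding of T (rows indexed by k, columns by (i,j) = (0,0), (0,1), (1,0), (1,1)) is [[6, 0, -1, 6], [2, -2, -6, 2], [2, 10, 4, 2]].
There the 3×3 minor on rows k ∈ {0, 1, 2}, columns (i,j) ∈ {(0,0), (0,1), (1,0)} is det [[6, 0, -1], [2, -2, -6], [2, 10, 4]] = 288 ≠ 0, so this unfolding has rank ≥ 3; CP rank is at least every unfolding rank, so rank(T) ≥ 3.
In particular rank(T) ≥ 3 > 1, so T is not rank-1.

No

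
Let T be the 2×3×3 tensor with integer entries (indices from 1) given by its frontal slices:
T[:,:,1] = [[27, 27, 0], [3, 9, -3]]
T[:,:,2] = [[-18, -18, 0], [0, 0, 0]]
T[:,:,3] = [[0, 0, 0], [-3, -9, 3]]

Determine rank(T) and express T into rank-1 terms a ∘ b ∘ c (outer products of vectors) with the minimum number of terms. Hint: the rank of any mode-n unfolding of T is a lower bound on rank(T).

Lower bound: the mode-3 unfolding of T (rows indexed by k, columns by (i,j) = (1,1), (1,2), (1,3), (2,1), (2,2), (2,3)) is [[27, 27, 0, 3, 9, -3], [-18, -18, 0, 0, 0, 0], [0, 0, 0, -3, -9, 3]].
There the 2×2 minor on rows k ∈ {1, 2}, columns (i,j) ∈ {(1,1), (2,1)} is det [[27, 3], [-18, 0]] = 54 ≠ 0, so this unfolding has rank ≥ 2; CP rank is at least every unfolding rank, so rank(T) ≥ 2. (Flattening ranks never certify an upper bound on CP rank; for that we must actually write T with 2 rank-1 terms.)
Upper bound — finding two terms. Write S_k = T[:,:,k] for the frontal slices: S₁ = [[27, 27, 0], [3, 9, -3]], S₂ = [[-18, -18, 0], [0, 0, 0]], S₃ = [[0, 0, 0], [-3, -9, 3]].
If T = a₁ ∘ b₁ ∘ c₁ + a₂ ∘ b₂ ∘ c₂ then each S_k = c₁[k]·a₁b₁ᵀ + c₂[k]·a₂b₂ᵀ. S₁ and S₂ are linearly independent, so a₁b₁ᵀ and a₂b₂ᵀ must span the same plane of matrices: they are the rank-1 matrices of the form x·S₁ + y·S₂.
The 2×2 minor of x·S₁ + y·S₂ on rows {1,2}, columns {1,2} is 162·x² − 108·xy = 54·(3·x − 2·y)(x), vanishing at (x:y) = (2:3) and (0:1).
M₁ = 2·S₁ + 3·S₂ = [[0, 0, 0], [6, 18, -6]] = 6·[0, 1][1, 3, -1]ᵀ and M₂ = S₂ = [[-18, -18, 0], [0, 0, 0]] = (-18)·[1, 0][1, 1, 0]ᵀ, so take a₁ = [0, 1], b₁ = [1, 3, -1], a₂ = [1, 0], b₂ = [1, 1, 0].
Each slice is an integer combination of E₁ = a₁b₁ᵀ and E₂ = a₂b₂ᵀ: S₁ = 3·E₁ + 27·E₂, S₂ = −18·E₂, S₃ = −3·E₁; reading off coefficients, c₁ = [3, 0, -3] and c₂ = [27, -18, 0].
Hence T = [0, 1] ∘ [1, 3, -1] ∘ [3, 0, -3] + [1, 0] ∘ [1, 1, 0] ∘ [27, -18, 0], so rank(T) ≤ 2.
These bounds meet, so rank(T) = 2.

rank(T) = 2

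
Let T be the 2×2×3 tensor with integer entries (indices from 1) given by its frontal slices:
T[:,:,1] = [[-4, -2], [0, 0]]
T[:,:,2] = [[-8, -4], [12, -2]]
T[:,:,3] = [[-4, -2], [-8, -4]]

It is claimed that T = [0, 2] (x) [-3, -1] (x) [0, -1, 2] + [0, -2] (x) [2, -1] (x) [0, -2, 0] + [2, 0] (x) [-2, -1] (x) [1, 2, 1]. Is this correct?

Reconstruct entry (2,1,2) from the claimed factors: Σₗ aₗ[2]bₗ[1]cₗ[2] = (2)·(-3)·(-1) + (-2)·(2)·(-2) + (0)·(-2)·(2) = 14, but T[2,1,2] = 12. The claim is false.

No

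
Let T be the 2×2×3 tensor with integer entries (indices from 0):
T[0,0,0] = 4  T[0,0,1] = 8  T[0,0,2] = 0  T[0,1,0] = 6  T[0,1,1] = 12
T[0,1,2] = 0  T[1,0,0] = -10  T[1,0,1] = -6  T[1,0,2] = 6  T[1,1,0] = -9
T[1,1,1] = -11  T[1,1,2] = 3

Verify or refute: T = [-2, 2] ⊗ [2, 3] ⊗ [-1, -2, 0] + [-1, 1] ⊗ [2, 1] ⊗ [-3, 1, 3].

No

Reconstruct entry (0,0,0) from the claimed factors: Σₗ aₗ[0]bₗ[0]cₗ[0] = (-2)·(2)·(-1) + (-1)·(2)·(-3) = 10, but T[0,0,0] = 4. The claim is false.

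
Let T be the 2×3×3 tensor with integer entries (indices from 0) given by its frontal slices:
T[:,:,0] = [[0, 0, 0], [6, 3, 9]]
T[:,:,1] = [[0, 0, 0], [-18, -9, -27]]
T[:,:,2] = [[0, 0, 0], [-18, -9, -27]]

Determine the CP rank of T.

1

Lower bound: T ≠ 0 (e.g. T[1,0,0] = 6), so rank(T) ≥ 1.
Upper bound: the mode-1 fibre T[:,0,0] = [0, 6] gives a = [0, 1] (primitive direction); the mode-2 fibre T[1,:,0] = [6, 3, 9] gives b = [2, 1, 3]; then c[k] = T[1,0,k] / (a[1]·b[0]) = [6, -18, -18] / 2 = [3, -9, -9].
Expanding [0, 1] ⊗ [2, 1, 3] ⊗ [3, -9, -9] reproduces all 18 entries of T, so T = [0, 1] ⊗ [2, 1, 3] ⊗ [3, -9, -9] and rank(T) ≤ 1.
These bounds meet, so rank(T) = 1.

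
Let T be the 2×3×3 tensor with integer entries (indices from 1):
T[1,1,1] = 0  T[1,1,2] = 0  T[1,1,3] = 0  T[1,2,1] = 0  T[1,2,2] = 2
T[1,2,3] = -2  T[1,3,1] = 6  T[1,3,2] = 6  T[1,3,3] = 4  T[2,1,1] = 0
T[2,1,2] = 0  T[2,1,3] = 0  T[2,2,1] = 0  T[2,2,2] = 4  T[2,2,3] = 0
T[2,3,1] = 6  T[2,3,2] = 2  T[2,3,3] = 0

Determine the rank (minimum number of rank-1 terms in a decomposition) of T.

3

Lower bound: the mode-3 unfolding of T (rows indexed by k, columns by (i,j) = (1,1), (1,2), (1,3), (2,1), (2,2), (2,3)) is [[0, 0, 6, 0, 0, 6], [0, 2, 6, 0, 4, 2], [0, -2, 4, 0, 0, 0]].
There the 3×3 minor on rows k ∈ {1, 2, 3}, columns (i,j) ∈ {(1,2), (1,3), (2,2)} is det [[0, 6, 0], [2, 6, 4], [-2, 4, 0]] = -48 ≠ 0, so this unfolding has rank ≥ 3; CP rank is at least every unfolding rank, so rank(T) ≥ 3. (Flattening ranks never certify an upper bound on CP rank; for that we must actually write T with 3 rank-1 terms.)
Upper bound: T is a sum of 3 rank-1 terms, T = (1, 0) ∘ (0, 1, -2) ∘ (0, -2, -2) + (1, 1) ∘ (0, 1, -1) ∘ (-4, 0, 0) + (1, 1) ∘ (0, 2, 1) ∘ (2, 2, 0) (written with every a and b primitive with positive leading entry and the scale carried by c; CP decompositions are not unique, and this one is verified by expanding entrywise), so rank(T) ≤ 3.
These bounds meet, so rank(T) = 3.
Check entry T[1,2,1] = 0: (1)·(1)·(0) + (1)·(1)·(-4) + (1)·(2)·(2) = 0.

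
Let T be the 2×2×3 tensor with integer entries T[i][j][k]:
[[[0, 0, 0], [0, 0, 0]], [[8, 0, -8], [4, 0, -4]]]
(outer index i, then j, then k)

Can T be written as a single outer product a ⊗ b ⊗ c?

If T = a ⊗ b ⊗ c then every fibre of T is a multiple of the corresponding factor, so read the factors off the fibres through the nonzero entry T[1,0,0] = 8.
The mode-1 fibre T[:,0,0] = [0, 8] gives a = (0, 1) (primitive direction); the mode-2 fibre T[1,:,0] = [8, 4] gives b = (2, 1); then c[k] = T[1,0,k] / (a[1]·b[0]) = [8, 0, -8] / 2 = (4, 0, -4).
Expanding (0, 1) ⊗ (2, 1) ⊗ (4, 0, -4) reproduces all 12 entries of T, so T = (0, 1) ⊗ (2, 1) ⊗ (4, 0, -4) and rank(T) ≤ 1.
Equivalently every frontal slice T[:,:,k] is c[k] times the rank-1 matrix (0, 1) ⊗ (2, 1). So T has rank 1 (it is nonzero).

Yes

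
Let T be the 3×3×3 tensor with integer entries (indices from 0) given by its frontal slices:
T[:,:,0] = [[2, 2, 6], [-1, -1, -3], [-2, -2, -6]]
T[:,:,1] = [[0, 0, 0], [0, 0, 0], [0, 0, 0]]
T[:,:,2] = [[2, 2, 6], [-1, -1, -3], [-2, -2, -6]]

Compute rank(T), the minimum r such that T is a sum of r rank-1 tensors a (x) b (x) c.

Lower bound: T ≠ 0 (e.g. T[0,0,0] = 2), so rank(T) ≥ 1.
Upper bound: if T = a (x) b (x) c then every fibre of T is a multiple of the corresponding factor, so read the factors off the fibres through the nonzero entry T[0,0,0] = 2.
The mode-1 fibre T[:,0,0] = [2, -1, -2] gives a = [2, -1, -2] (primitive direction); the mode-2 fibre T[0,:,0] = [2, 2, 6] gives b = [1, 1, 3]; then c[k] = T[0,0,k] / (a[0]·b[0]) = [2, 0, 2] / 2 = [1, 0, 1].
Expanding [2, -1, -2] (x) [1, 1, 3] (x) [1, 0, 1] reproduces all 27 entries of T, so T = [2, -1, -2] (x) [1, 1, 3] (x) [1, 0, 1] and rank(T) ≤ 1.
These bounds meet, so rank(T) = 1.

1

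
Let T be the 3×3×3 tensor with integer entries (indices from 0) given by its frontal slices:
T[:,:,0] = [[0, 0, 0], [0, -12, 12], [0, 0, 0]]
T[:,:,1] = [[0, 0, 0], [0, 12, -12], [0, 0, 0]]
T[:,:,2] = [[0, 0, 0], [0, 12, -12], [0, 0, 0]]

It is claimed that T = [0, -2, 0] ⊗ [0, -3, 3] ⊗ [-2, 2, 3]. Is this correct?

Reconstruct entry (1,1,2) from the claimed factors: Σₗ aₗ[1]bₗ[1]cₗ[2] = (-2)·(-3)·(3) = 18, but T[1,1,2] = 12. The claim is false.

No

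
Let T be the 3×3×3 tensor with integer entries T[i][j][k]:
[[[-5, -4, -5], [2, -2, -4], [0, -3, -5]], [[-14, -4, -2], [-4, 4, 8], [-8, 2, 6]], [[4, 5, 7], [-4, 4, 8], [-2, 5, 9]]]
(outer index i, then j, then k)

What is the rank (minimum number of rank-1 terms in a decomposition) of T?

2

Lower bound: the mode-2 unfolding of T (rows indexed by j, columns by (i,k) = (0,0), (0,1), (0,2), (1,0), (1,1), (1,2), (2,0), (2,1), (2,2)) is [[-5, -4, -5, -14, -4, -2, 4, 5, 7], [2, -2, -4, -4, 4, 8, -4, 4, 8], [0, -3, -5, -8, 2, 6, -2, 5, 9]].
There the 2×2 minor on rows j ∈ {0, 1}, columns (i,k) ∈ {(0,0), (0,1)} is det [[-5, -4], [2, -2]] = 18 ≠ 0, so this unfolding has rank ≥ 2; CP rank is at least every unfolding rank, so rank(T) ≥ 2. (Unfolding ranks only ever bound the CP rank from below — rank(T) can be strictly larger than all of them — so the matching upper bound has to come from an explicit 2-term decomposition.)
Upper bound — finding two terms. Write S_k = T[:,:,k] for the frontal slices: S₀ = [[-5, 2, 0], [-14, -4, -8], [4, -4, -2]], S₁ = [[-4, -2, -3], [-4, 4, 2], [5, 4, 5]], S₂ = [[-5, -4, -5], [-2, 8, 6], [7, 8, 9]].
If T = a₁ ⊗ b₁ ⊗ c₁ + a₂ ⊗ b₂ ⊗ c₂ then each S_k = c₁[k]·a₁b₁ᵀ + c₂[k]·a₂b₂ᵀ. S₀ and S₁ are linearly independent, so a₁b₁ᵀ and a₂b₂ᵀ must span the same plane of matrices: they are the rank-1 matrices of the form x·S₀ + y·S₁.
The 2×2 minor of x·S₀ + y·S₁ on rows {0,1}, columns {0,1} is 48·x² − 24·xy − 24·y² = 24·(x − y)(2·x + y), vanishing at (x:y) = (1:1) and (1:-2).
M₁ = S₀ + S₁ = [[-9, 0, -3], [-18, 0, -6], [9, 0, 3]] = (-3)·(1, 2, -1)(3, 0, 1)ᵀ and M₂ = S₀ − 2·S₁ = [[3, 6, 6], [-6, -12, -12], [-6, -12, -12]] = 3·(1, -2, -2)(1, 2, 2)ᵀ, so take a₁ = (1, 2, -1), b₁ = (3, 0, 1), a₂ = (1, -2, -2), b₂ = (1, 2, 2).
Each slice is an integer combination of E₁ = a₁b₁ᵀ and E₂ = a₂b₂ᵀ: S₀ = −2·E₁ + E₂, S₁ = −E₁ − E₂, S₂ = −E₁ − 2·E₂; reading off coefficients, c₁ = (-2, -1, -1) and c₂ = (1, -1, -2).
Hence T = (1, 2, -1) ⊗ (3, 0, 1) ⊗ (-2, -1, -1) + (1, -2, -2) ⊗ (1, 2, 2) ⊗ (1, -1, -2), so rank(T) ≤ 2.
These bounds meet, so rank(T) = 2.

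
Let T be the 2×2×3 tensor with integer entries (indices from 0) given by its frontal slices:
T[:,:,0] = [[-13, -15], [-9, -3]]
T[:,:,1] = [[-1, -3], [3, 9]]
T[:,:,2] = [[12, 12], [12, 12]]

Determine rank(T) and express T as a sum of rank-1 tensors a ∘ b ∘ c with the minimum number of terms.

Lower bound: the mode-1 unfolding of T (rows indexed by i, columns by (j,k) = (0,0), (0,1), (0,2), (1,0), (1,1), (1,2)) is [[-13, -1, 12, -15, -3, 12], [-9, 3, 12, -3, 9, 12]].
There the 2×2 minor on rows i ∈ {0, 1}, columns (j,k) ∈ {(0,0), (0,1)} is det [[-13, -1], [-9, 3]] = -48 ≠ 0, so this unfolding has rank ≥ 2; CP rank is at least every unfolding rank, so rank(T) ≥ 2. (Flattening ranks never certify an upper bound on CP rank; for that we must actually write T with 2 rank-1 terms.)
Upper bound — finding two terms. Write S_k = T[:,:,k] for the frontal slices: S₀ = [[-13, -15], [-9, -3]], S₁ = [[-1, -3], [3, 9]], S₂ = [[12, 12], [12, 12]].
If T = a₁ ∘ b₁ ∘ c₁ + a₂ ∘ b₂ ∘ c₂ then each S_k = c₁[k]·a₁b₁ᵀ + c₂[k]·a₂b₂ᵀ. S₀ and S₁ are linearly independent, so a₁b₁ᵀ and a₂b₂ᵀ must span the same plane of matrices: they are the rank-1 matrices of the form x·S₀ + y·S₁.
det(x·S₀ + y·S₁) is −96·x² − 96·xy = (-96)·(x + y)(x), vanishing at (x:y) = (1:-1) and (0:1).
M₁ = S₀ − S₁ = [[-12, -12], [-12, -12]] = (-12)·[1, 1][1, 1]ᵀ and M₂ = S₁ = [[-1, -3], [3, 9]] = −[1, -3][1, 3]ᵀ, so take a₁ = [1, 1], b₁ = [1, 1], a₂ = [1, -3], b₂ = [1, 3].
Each slice is an integer combination of E₁ = a₁b₁ᵀ and E₂ = a₂b₂ᵀ: S₀ = −12·E₁ − E₂, S₁ = −E₂, S₂ = 12·E₁; reading off coefficients, c₁ = [-12, 0, 12] and c₂ = [-1, -1, 0].
Hence T = [1, 1] ∘ [1, 1] ∘ [-12, 0, 12] + [1, -3] ∘ [1, 3] ∘ [-1, -1, 0], so rank(T) ≤ 2.
These bounds meet, so rank(T) = 2.
Check entry T[0,0,1] = -1: (1)·(1)·(0) + (1)·(1)·(-1) = -1.

rank(T) = 2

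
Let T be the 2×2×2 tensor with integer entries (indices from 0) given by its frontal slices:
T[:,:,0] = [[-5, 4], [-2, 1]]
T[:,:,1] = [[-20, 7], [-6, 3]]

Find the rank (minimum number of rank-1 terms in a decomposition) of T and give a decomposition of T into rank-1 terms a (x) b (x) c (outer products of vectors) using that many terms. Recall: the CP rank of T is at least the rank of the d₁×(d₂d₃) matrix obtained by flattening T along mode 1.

Lower bound: the mode-2 unfolding of T (rows indexed by j, columns by (i,k) = (0,0), (0,1), (1,0), (1,1)) is [[-5, -20, -2, -6], [4, 7, 1, 3]].
There the 2×2 minor on rows j ∈ {0, 1}, columns (i,k) ∈ {(0,0), (0,1)} is det [[-5, -20], [4, 7]] = 45 ≠ 0, so this unfolding has rank ≥ 2; CP rank is at least every unfolding rank, so rank(T) ≥ 2. (Unfolding ranks only ever bound the CP rank from below — rank(T) can be strictly larger than all of them — so the matching upper bound has to come from an explicit 2-term decomposition.)
Upper bound — finding two terms. Write S_k = T[:,:,k] for the frontal slices: S₀ = [[-5, 4], [-2, 1]], S₁ = [[-20, 7], [-6, 3]].
If T = a₁ (x) b₁ (x) c₁ + a₂ (x) b₂ (x) c₂ then each S_k = c₁[k]·a₁b₁ᵀ + c₂[k]·a₂b₂ᵀ. S₀ and S₁ are linearly independent, so a₁b₁ᵀ and a₂b₂ᵀ must span the same plane of matrices: they are the rank-1 matrices of the form x·S₀ + y·S₁.
det(x·S₀ + y·S₁) is 3·x² + 3·xy − 18·y² = 3·(x + 3·y)(x − 2·y), vanishing at (x:y) = (3:-1) and (2:1).
M₁ = 3·S₀ − S₁ = [[5, 5], [0, 0]] = 5·(1, 0)(1, 1)ᵀ and M₂ = 2·S₀ + S₁ = [[-30, 15], [-10, 5]] = (-5)·(3, 1)(2, -1)ᵀ, so take a₁ = (1, 0), b₁ = (1, 1), a₂ = (3, 1), b₂ = (2, -1).
Each slice is an integer combination of E₁ = a₁b₁ᵀ and E₂ = a₂b₂ᵀ: S₀ = E₁ − E₂, S₁ = −2·E₁ − 3·E₂; reading off coefficients, c₁ = (1, -2) and c₂ = (-1, -3).
Hence T = (1, 0) (x) (1, 1) (x) (1, -2) + (3, 1) (x) (2, -1) (x) (-1, -3), so rank(T) ≤ 2.
These bounds meet, so rank(T) = 2.

rank(T) = 2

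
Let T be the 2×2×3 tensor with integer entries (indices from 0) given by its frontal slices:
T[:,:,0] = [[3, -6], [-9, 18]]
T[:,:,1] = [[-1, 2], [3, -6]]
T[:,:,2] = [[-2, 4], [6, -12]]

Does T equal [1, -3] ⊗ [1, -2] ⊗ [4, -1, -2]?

Reconstruct entry (0,0,0) from the claimed factors: Σₗ aₗ[0]bₗ[0]cₗ[0] = (1)·(1)·(4) = 4, but T[0,0,0] = 3. The claim is false.

No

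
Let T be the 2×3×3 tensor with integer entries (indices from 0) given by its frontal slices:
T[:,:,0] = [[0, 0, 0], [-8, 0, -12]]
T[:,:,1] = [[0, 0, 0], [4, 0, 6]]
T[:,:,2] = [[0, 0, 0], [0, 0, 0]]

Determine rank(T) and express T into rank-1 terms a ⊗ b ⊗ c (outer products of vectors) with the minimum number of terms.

rank(T) = 1

Lower bound: T ≠ 0 (e.g. T[1,0,0] = -8), so rank(T) ≥ 1.
Upper bound: the mode-1 fibre T[:,0,0] = [0, -8] gives a = [0, 1] (primitive direction); the mode-2 fibre T[1,:,0] = [-8, 0, -12] gives b = [2, 0, 3]; then c[k] = T[1,0,k] / (a[1]·b[0]) = [-8, 4, 0] / 2 = [-4, 2, 0].
Expanding [0, 1] ⊗ [2, 0, 3] ⊗ [-4, 2, 0] reproduces all 18 entries of T, so T = [0, 1] ⊗ [2, 0, 3] ⊗ [-4, 2, 0] and rank(T) ≤ 1.
These bounds meet, so rank(T) = 1.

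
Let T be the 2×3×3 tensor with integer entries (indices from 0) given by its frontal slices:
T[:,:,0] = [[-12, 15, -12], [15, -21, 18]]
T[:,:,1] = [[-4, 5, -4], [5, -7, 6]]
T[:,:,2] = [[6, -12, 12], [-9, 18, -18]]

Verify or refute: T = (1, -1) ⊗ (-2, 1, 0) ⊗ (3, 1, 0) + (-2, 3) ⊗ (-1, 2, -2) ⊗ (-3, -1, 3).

Reconstruct entrywise from the claimed factors. For example, T[0,1,1] = 5 and Σₗ aₗ[0]bₗ[1]cₗ[1] = (1)·(1)·(1) + (-2)·(2)·(-1) = 5; checking all 18 entries, every one matches. The claim holds.

Yes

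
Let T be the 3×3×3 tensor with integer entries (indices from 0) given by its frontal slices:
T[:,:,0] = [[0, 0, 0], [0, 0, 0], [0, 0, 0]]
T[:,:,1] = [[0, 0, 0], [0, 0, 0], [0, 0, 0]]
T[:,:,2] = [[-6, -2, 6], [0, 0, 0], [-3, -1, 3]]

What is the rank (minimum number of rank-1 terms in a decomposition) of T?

Lower bound: T ≠ 0 (e.g. T[0,0,2] = -6), so rank(T) ≥ 1.
Upper bound: if T = a ∘ b ∘ c then every fibre of T is a multiple of the corresponding factor, so read the factors off the fibres through the nonzero entry T[0,0,2] = -6.
The mode-1 fibre T[:,0,2] = [-6, 0, -3] gives a = (2, 0, 1) (primitive direction); the mode-2 fibre T[0,:,2] = [-6, -2, 6] gives b = (3, 1, -3); then c[k] = T[0,0,k] / (a[0]·b[0]) = [0, 0, -6] / 6 = (0, 0, -1).
Expanding (2, 0, 1) ∘ (3, 1, -3) ∘ (0, 0, -1) reproduces all 27 entries of T, so T = (2, 0, 1) ∘ (3, 1, -3) ∘ (0, 0, -1) and rank(T) ≤ 1.
These bounds meet, so rank(T) = 1.
Check entry T[1,2,2] = 0: (0)·(-3)·(-1) = 0.

1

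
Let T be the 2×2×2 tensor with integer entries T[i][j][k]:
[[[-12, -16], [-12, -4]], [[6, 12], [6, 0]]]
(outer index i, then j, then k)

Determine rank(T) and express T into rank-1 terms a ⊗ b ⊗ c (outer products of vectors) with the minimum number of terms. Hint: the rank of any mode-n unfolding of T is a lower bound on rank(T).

Lower bound: in the mode-3 unfolding of T (rows indexed by k, columns by (i,j)) the 2×2 minor on rows k ∈ {0, 1}, columns (i,j) ∈ {(0,0), (0,1)} is det [[-12, -12], [-16, -4]] = -144 ≠ 0, so that unfolding has rank ≥ 2 and hence rank(T) ≥ 2 (CP rank is at least every unfolding rank, though it can be larger).
Upper bound: with S_k = T[:,:,k], the two rank-1 terms a₁b₁ᵀ, a₂b₂ᵀ are the rank-1 members of the pencil x·S₀ + y·S₁.
det(x·S₀ + y·S₁) is 72·xy + 48·y² = 24·(3·x + 2·y)(y), vanishing at (x:y) = (2:-3) and (1:0).
M₁ = 2·S₀ − 3·S₁ = [[24, -12], [-24, 12]] = 12·[1, -1][2, -1]ᵀ and M₂ = S₀ = [[-12, -12], [6, 6]] = (-6)·[2, -1][1, 1]ᵀ, so take a₁ = [1, -1], b₁ = [2, -1], a₂ = [2, -1], b₂ = [1, 1].
Each slice is an integer combination of E₁ = a₁b₁ᵀ and E₂ = a₂b₂ᵀ: S₀ = −6·E₂, S₁ = −4·E₁ − 4·E₂; reading off coefficients, c₁ = [0, -4] and c₂ = [-6, -4].
Hence T = [1, -1] ⊗ [2, -1] ⊗ [0, -4] + [2, -1] ⊗ [1, 1] ⊗ [-6, -4], so rank(T) ≤ 2.
These bounds meet, so rank(T) = 2.

rank(T) = 2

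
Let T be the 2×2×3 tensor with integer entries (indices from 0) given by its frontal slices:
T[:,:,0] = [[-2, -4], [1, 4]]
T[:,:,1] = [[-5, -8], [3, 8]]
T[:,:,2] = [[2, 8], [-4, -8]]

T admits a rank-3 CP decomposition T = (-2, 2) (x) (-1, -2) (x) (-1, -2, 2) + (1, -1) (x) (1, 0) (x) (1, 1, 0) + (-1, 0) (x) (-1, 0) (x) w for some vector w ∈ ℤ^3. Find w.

Subtract the known terms from T to get the rank-1 residual R = (-1, 0) (x) (-1, 0) (x) w, so R[i,j,k] = a[i]·b[j]·w[k]. Pick indices with nonzero a[0]·b[0] = (-1)·(-1) = 1. Only the fibre through (0,0,·) is needed: R[0,0,:] = T[0,0,:] − Σₗ aₗ[0]bₗ[0]cₗ = [-2, -5, 2] − (-2)·(-1)·(-1, -2, 2) − (1)·(1)·(1, 1, 0) = [-1, -2, -2]. Then w[k] = R[0,0,k] / 1 for each k, giving w = [-1, -2, -2] / 1 = (-1, -2, -2).

w = (-1, -2, -2)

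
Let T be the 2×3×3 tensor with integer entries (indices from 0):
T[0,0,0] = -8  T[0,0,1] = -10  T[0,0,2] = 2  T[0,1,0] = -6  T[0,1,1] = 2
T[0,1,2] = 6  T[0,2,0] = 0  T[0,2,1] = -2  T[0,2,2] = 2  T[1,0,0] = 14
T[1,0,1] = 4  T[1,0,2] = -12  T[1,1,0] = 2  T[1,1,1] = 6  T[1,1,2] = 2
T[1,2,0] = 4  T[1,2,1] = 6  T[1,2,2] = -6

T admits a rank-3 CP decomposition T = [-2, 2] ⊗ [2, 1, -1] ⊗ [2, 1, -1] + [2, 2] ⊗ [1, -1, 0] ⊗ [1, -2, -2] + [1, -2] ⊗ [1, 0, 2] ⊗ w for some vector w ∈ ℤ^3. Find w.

Subtract the known terms from T to get the rank-1 residual R = [1, -2] ⊗ [1, 0, 2] ⊗ w, so R[i,j,k] = a[i]·b[j]·w[k]. Pick indices with nonzero a[0]·b[0] = (1)·(1) = 1. Only the fibre through (0,0,·) is needed: R[0,0,:] = T[0,0,:] − Σₗ aₗ[0]bₗ[0]cₗ = [-8, -10, 2] − (-2)·(2)·[2, 1, -1] − (2)·(1)·[1, -2, -2] = [-2, -2, 2]. Then w[k] = R[0,0,k] / 1 for each k, giving w = [-2, -2, 2] / 1 = [-2, -2, 2].

w = [-2, -2, 2]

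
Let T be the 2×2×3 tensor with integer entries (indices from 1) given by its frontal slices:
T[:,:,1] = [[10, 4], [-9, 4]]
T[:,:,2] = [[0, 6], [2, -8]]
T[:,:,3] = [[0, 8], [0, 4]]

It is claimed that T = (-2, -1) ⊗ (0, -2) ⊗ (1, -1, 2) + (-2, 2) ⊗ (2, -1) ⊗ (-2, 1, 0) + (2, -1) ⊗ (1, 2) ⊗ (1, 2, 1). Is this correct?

No

Reconstruct entry (1,1,3) from the claimed factors: Σₗ aₗ[1]bₗ[1]cₗ[3] = (-2)·(0)·(2) + (-2)·(2)·(0) + (2)·(1)·(1) = 2, but T[1,1,3] = 0. The claim is false.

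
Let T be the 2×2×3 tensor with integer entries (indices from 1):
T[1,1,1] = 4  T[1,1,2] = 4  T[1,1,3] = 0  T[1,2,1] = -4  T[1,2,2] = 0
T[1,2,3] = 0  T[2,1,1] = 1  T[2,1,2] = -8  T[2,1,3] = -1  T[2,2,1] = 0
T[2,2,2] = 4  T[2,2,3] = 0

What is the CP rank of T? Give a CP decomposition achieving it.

rank(T) = 3

Lower bound: in the mode-3 unfolding of T (rows indexed by k, columns by (i,j)) the 3×3 minor on rows k ∈ {1, 2, 3}, columns (i,j) ∈ {(1,1), (1,2), (2,1)} is det [[4, -4, 1], [4, 0, -8], [0, 0, -1]] = -16 ≠ 0, so that unfolding has rank ≥ 3 and hence rank(T) ≥ 3 (CP rank is at least every unfolding rank, though it can be larger).
Upper bound: T is a sum of 3 rank-1 terms, T = [0, 1] ∘ [1, 0] ∘ [1, 0, -1] + [1, -1] ∘ [2, -1] ∘ [0, 4, 0] + [1, 0] ∘ [1, -1] ∘ [4, -4, 0] (written with every a and b primitive with positive leading entry and the scale carried by c; CP decompositions are not unique, and this one is verified by expanding entrywise), so rank(T) ≤ 3.
These bounds meet, so rank(T) = 3.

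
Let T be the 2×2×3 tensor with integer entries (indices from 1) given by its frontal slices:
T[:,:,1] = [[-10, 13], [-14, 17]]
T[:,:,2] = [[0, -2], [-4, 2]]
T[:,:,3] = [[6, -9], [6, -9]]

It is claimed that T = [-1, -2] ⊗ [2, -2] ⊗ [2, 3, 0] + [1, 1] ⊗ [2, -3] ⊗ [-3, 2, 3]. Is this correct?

Reconstruct entry (1,1,2) from the claimed factors: Σₗ aₗ[1]bₗ[1]cₗ[2] = (-1)·(2)·(3) + (1)·(2)·(2) = -2, but T[1,1,2] = 0. The claim is false.

No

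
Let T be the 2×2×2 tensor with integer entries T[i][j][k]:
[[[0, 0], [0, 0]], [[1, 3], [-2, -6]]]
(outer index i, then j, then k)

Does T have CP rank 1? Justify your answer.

Yes

The mode-1 fibre T[:,0,0] = [0, 1] gives a = [0, 1] (primitive direction); the mode-2 fibre T[1,:,0] = [1, -2] gives b = [1, -2]; then c[k] = T[1,0,k] / (a[1]·b[0]) = [1, 3] / 1 = [1, 3].
Expanding [0, 1] ⊗ [1, -2] ⊗ [1, 3] reproduces all 8 entries of T, so T = [0, 1] ⊗ [1, -2] ⊗ [1, 3] and rank(T) ≤ 1.
Equivalently every frontal slice T[:,:,k] is c[k] times the rank-1 matrix [0, 1] ⊗ [1, -2]. So T has rank 1 (it is nonzero).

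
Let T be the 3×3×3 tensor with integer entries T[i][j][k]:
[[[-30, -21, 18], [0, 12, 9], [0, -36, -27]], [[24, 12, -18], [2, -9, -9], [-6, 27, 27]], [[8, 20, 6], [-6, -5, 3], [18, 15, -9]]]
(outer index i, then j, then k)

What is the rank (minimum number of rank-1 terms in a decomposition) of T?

Lower bound: the mode-1 unfolding of T (rows indexed by i, columns by (j,k) = (0,0), (0,1), (0,2), (1,0), (1,1), (1,2), (2,0), (2,1), (2,2)) is [[-30, -21, 18, 0, 12, 9, 0, -36, -27], [24, 12, -18, 2, -9, -9, -6, 27, 27], [8, 20, 6, -6, -5, 3, 18, 15, -9]].
There the 2×2 minor on rows i ∈ {0, 1}, columns (j,k) ∈ {(0,0), (0,1)} is det [[-30, -21], [24, 12]] = 144 ≠ 0, so this unfolding has rank ≥ 2; CP rank is at least every unfolding rank, so rank(T) ≥ 2. (Flattening ranks never certify an upper bound on CP rank; for that we must actually write T with 2 rank-1 terms.)
Upper bound — finding two terms. Write S_k = T[:,:,k] for the frontal slices: S₀ = [[-30, 0, 0], [24, 2, -6], [8, -6, 18]], S₁ = [[-21, 12, -36], [12, -9, 27], [20, -5, 15]], S₂ = [[18, 9, -27], [-18, -9, 27], [6, 3, -9]].
If T = a₁ ⊗ b₁ ⊗ c₁ + a₂ ⊗ b₂ ⊗ c₂ then each S_k = c₁[k]·a₁b₁ᵀ + c₂[k]·a₂b₂ᵀ. S₀ and S₁ are linearly independent, so a₁b₁ᵀ and a₂b₂ᵀ must span the same plane of matrices: they are the rank-1 matrices of the form x·S₀ + y·S₁.
The 2×2 minor of x·S₀ + y·S₁ on rows {0,1}, columns {0,1} is −60·x² − 60·xy + 45·y² = (-15)·(2·x + 3·y)(2·x − y), vanishing at (x:y) = (3:-2) and (1:2).
M₁ = 3·S₀ − 2·S₁ = [[-48, -24, 72], [48, 24, -72], [-16, -8, 24]] = (-8)·[3, -3, 1][2, 1, -3]ᵀ and M₂ = S₀ + 2·S₁ = [[-72, 24, -72], [48, -16, 48], [48, -16, 48]] = (-8)·[3, -2, -2][3, -1, 3]ᵀ, so take a₁ = [3, -3, 1], b₁ = [2, 1, -3], a₂ = [3, -2, -2], b₂ = [3, -1, 3].
Each slice is an integer combination of E₁ = a₁b₁ᵀ and E₂ = a₂b₂ᵀ: S₀ = −2·E₁ − 2·E₂, S₁ = E₁ − 3·E₂, S₂ = 3·E₁; reading off coefficients, c₁ = [-2, 1, 3] and c₂ = [-2, -3, 0].
Hence T = [3, -3, 1] ⊗ [2, 1, -3] ⊗ [-2, 1, 3] + [3, -2, -2] ⊗ [3, -1, 3] ⊗ [-2, -3, 0], so rank(T) ≤ 2.
These bounds meet, so rank(T) = 2.

2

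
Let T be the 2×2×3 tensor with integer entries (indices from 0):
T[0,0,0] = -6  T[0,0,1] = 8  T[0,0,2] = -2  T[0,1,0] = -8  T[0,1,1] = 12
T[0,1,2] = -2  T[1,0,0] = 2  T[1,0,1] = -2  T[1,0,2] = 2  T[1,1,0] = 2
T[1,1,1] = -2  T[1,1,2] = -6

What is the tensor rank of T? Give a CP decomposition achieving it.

rank(T) = 3

Lower bound: in the mode-3 unfolding of T (rows indexed by k, columns by (i,j)) the 3×3 minor on rows k ∈ {0, 1, 2}, columns (i,j) ∈ {(0,0), (0,1), (1,0)} is det [[-6, -8, 2], [8, 12, -2], [-2, -2, 2]] = -8 ≠ 0, so that unfolding has rank ≥ 3 and hence rank(T) ≥ 3 (CP rank is at least every unfolding rank, though it can be larger).
Upper bound: T is a sum of 3 rank-1 terms, T = [1, -2] ⊗ [1, -1] ⊗ [0, 0, -2] + [1, 0] ⊗ [1, 2] ⊗ [-2, 4, -4] + [2, -1] ⊗ [1, 1] ⊗ [-2, 2, 2] (written with every a and b primitive with positive leading entry and the scale carried by c; CP decompositions are not unique, and this one is verified by expanding entrywise), so rank(T) ≤ 3.
These bounds meet, so rank(T) = 3.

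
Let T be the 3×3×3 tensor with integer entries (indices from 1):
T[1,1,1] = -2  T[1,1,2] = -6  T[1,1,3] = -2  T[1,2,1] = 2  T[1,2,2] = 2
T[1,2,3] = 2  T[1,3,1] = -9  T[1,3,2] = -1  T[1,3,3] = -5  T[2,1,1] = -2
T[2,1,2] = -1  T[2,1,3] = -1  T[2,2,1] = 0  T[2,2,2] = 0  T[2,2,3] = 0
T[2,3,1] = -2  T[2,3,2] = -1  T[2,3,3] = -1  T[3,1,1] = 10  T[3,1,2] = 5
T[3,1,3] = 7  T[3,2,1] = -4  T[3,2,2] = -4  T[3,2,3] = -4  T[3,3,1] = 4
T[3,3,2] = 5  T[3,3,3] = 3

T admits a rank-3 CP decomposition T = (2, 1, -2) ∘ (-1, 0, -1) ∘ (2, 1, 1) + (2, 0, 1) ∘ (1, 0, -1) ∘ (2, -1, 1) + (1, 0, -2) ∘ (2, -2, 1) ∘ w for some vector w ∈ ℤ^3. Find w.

Subtract the known terms from T to get the rank-1 residual R = (1, 0, -2) ∘ (2, -2, 1) ∘ w, so R[i,j,k] = a[i]·b[j]·w[k]. Pick indices with nonzero a[1]·b[1] = (1)·(2) = 2. Only the fibre through (1,1,·) is needed: R[1,1,:] = T[1,1,:] − Σₗ aₗ[1]bₗ[1]cₗ = [-2, -6, -2] − (2)·(-1)·(2, 1, 1) − (2)·(1)·(2, -1, 1) = [-2, -2, -2]. Then w[k] = R[1,1,k] / 2 for each k, giving w = [-2, -2, -2] / 2 = (-1, -1, -1).

w = (-1, -1, -1)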